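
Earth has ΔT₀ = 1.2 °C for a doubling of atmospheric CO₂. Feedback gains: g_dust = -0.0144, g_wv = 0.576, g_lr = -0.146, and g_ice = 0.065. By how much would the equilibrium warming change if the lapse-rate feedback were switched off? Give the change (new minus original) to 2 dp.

Original: g = 0.4806, ΔT = 1.2/(1−0.4806) = 2.3104 °C.
Without lapse-rate: g' = 0.6266, ΔT' = 1.2/(1−0.6266) = 3.2137 °C.
Change = 3.2137 − 2.3104 = 0.90 °C.

0.90 °C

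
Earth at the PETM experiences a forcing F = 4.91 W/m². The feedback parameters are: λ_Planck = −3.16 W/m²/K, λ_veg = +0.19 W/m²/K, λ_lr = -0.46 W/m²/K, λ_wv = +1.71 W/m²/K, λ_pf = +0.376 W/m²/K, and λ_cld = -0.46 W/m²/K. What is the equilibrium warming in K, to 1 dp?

Net feedback parameter λ = (−3.16) + (+0.19) + (-0.46) + (+1.71) + (+0.376) + (-0.46) = -1.804 W/m²/K.
ΔT = −F/λ = −4.91/(-1.804) = 2.7 K.

2.7 K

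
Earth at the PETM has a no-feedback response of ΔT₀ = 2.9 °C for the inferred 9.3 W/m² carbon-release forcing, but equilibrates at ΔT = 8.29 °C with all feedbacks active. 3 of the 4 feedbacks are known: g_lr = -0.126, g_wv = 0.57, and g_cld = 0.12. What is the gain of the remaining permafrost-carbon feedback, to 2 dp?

0.09

Amplification A = ΔT/ΔT₀ = 8.29/2.9 = 2.859.
Total gain g = 1 − 1/A = 1 − 1/2.859 = 0.6502.
Known gains sum to -0.126 + 0.57 + 0.12 = 0.564.
g_pf = 0.6502 − 0.564 = 0.09.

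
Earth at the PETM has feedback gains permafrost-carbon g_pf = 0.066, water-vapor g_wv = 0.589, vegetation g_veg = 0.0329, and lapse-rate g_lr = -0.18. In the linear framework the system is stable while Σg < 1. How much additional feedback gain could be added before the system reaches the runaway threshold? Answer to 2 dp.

0.49

Current total gain = 0.066 + 0.589 + 0.0329 − 0.18 = 0.5079.
Margin to runaway = 1 − 0.5079 = 0.49.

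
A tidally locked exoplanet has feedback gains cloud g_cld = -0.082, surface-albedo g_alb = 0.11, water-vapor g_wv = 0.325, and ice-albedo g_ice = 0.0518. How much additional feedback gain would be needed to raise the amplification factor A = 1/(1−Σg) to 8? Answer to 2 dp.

Current total gain = 0.4048.
Target gain for A = 8: g* = 1 − 1/8 = 0.875.
Additional gain needed = 0.875 − 0.4048 = 0.47.

0.47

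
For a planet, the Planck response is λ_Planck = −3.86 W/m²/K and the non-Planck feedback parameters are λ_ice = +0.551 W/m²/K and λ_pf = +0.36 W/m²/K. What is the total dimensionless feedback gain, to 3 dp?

Convert to gains: g_ice = 0.551/3.86 = 0.1427; g_pf = 0.36/3.86 = 0.09326.
Total gain g = 0.23596.

0.236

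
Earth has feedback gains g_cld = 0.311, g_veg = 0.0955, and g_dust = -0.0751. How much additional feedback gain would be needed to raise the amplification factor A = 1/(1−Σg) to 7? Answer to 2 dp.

0.53

Current total gain = 0.3314.
Target gain for A = 7: g* = 1 − 1/7 = 0.8571.
Additional gain needed = 0.8571 − 0.3314 = 0.53.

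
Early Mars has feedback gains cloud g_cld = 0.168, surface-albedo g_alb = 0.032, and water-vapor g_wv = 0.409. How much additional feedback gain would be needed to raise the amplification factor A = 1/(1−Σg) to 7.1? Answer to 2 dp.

0.25

Current total gain = 0.609.
Target gain for A = 7.1: g* = 1 − 1/7.1 = 0.8592.
Additional gain needed = 0.8592 − 0.609 = 0.25.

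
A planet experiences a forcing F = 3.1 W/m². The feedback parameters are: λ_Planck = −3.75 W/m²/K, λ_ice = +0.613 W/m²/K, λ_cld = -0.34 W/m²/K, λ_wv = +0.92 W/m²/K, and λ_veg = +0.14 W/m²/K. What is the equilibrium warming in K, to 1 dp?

Net feedback parameter λ = (−3.75) + (+0.613) + (-0.34) + (+0.92) + (+0.14) = -2.417 W/m²/K.
ΔT = −F/λ = −3.1/(-2.417) = 1.3 K.

1.3 K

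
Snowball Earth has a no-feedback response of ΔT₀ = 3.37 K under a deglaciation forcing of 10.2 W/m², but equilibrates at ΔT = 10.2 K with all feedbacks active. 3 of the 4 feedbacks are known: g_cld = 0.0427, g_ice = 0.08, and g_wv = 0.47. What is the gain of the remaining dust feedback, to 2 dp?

Amplification A = ΔT/ΔT₀ = 10.2/3.37 = 3.027.
Total gain g = 1 − 1/A = 1 − 1/3.027 = 0.6696.
Known gains sum to 0.0427 + 0.08 + 0.47 = 0.5927.
g_dust = 0.6696 − 0.5927 = 0.08.

0.08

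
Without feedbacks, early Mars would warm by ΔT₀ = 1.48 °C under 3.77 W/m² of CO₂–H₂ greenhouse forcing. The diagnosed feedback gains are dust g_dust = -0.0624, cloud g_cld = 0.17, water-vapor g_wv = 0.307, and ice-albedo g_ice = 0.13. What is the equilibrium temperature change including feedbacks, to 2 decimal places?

Total gain g = -0.0624 + 0.17 + 0.307 + 0.13 = 0.5446.
Amplification A = 1/(1 − 0.5446) = 2.196.
ΔT = 1.48 × 2.196 = 3.25 °C.

3.25 °C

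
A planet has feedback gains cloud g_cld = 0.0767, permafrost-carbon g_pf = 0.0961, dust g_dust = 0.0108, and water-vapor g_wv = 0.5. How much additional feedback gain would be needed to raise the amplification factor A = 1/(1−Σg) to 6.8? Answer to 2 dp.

Current total gain = 0.6836.
Target gain for A = 6.8: g* = 1 − 1/6.8 = 0.8529.
Additional gain needed = 0.8529 − 0.6836 = 0.17.

0.17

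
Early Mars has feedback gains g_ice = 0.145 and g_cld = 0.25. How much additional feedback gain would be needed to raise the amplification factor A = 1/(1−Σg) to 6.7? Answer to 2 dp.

0.46

Current total gain = 0.395.
Target gain for A = 6.7: g* = 1 − 1/6.7 = 0.8507.
Additional gain needed = 0.8507 − 0.395 = 0.46.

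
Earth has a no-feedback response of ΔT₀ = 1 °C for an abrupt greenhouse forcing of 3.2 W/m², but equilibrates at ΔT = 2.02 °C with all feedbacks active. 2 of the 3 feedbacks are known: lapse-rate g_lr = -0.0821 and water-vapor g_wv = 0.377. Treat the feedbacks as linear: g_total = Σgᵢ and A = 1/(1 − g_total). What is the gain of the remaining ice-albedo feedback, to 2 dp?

0.21

Amplification A = ΔT/ΔT₀ = 2.02/1 = 2.02.
Total gain g = 1 − 1/A = 1 − 1/2.02 = 0.505.
Known gains sum to -0.0821 + 0.377 = 0.2949.
g_ice = 0.505 − 0.2949 = 0.21.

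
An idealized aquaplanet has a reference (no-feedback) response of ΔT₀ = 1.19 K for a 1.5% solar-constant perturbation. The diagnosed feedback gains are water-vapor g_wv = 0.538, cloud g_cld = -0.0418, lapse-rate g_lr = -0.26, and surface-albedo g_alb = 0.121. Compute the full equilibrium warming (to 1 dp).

1.9 K

Total gain g = 0.538 − 0.0418 − 0.26 + 0.121 = 0.3572.
Amplification A = 1/(1 − 0.3572) = 1.556.
ΔT = 1.19 × 1.556 = 1.9 K.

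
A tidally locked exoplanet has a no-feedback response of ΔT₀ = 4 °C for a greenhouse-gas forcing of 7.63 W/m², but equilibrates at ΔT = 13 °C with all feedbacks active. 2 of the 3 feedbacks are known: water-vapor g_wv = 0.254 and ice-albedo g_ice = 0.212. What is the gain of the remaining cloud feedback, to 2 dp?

Amplification A = ΔT/ΔT₀ = 13/4 = 3.25.
Total gain g = 1 − 1/A = 1 − 1/3.25 = 0.6923.
Known gains sum to 0.254 + 0.212 = 0.466.
g_cld = 0.6923 − 0.466 = 0.23.

0.23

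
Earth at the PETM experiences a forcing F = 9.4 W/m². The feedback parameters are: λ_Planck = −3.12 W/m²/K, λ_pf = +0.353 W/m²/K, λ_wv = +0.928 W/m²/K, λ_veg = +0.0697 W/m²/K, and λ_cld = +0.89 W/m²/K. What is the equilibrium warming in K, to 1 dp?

10.7 K

Net feedback parameter λ = (−3.12) + (+0.353) + (+0.928) + (+0.0697) + (+0.89) = -0.8793 W/m²/K.
ΔT = −F/λ = −9.4/(-0.8793) = 10.7 K.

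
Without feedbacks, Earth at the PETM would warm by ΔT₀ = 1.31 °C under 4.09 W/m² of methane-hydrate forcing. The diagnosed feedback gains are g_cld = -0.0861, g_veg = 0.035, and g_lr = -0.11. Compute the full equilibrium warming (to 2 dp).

Total gain g = -0.0861 + 0.035 − 0.11 = -0.1611.
Amplification A = 1/(1 + 0.1611) = 0.8613.
ΔT = 1.31 × 0.8613 = 1.13 °C.

1.13 °C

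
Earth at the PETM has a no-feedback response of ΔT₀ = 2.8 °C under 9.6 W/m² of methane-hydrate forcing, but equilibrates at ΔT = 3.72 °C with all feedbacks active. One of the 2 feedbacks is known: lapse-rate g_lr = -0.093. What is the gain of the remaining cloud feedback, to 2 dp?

Amplification A = ΔT/ΔT₀ = 3.72/2.8 = 1.329.
Total gain g = 1 − 1/A = 1 − 1/1.329 = 0.2476.
The known gain is -0.093.
g_cld = 0.2476 + 0.093 = 0.34.

0.34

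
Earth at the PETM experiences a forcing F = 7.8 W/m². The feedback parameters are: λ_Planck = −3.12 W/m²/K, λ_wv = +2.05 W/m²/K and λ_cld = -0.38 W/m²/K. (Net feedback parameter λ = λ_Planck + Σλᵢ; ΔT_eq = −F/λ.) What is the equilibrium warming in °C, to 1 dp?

5.4 °C

Net feedback parameter λ = (−3.12) + (+2.05) + (-0.38) = -1.45 W/m²/K.
ΔT = −F/λ = −7.8/(-1.45) = 5.4 °C.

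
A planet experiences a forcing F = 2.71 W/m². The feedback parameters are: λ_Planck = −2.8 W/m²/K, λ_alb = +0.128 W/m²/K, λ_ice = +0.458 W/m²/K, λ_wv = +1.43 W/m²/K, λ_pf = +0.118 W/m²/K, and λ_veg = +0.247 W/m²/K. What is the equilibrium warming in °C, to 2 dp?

6.47 °C

Net feedback parameter λ = (−2.8) + (+0.128) + (+0.458) + (+1.43) + (+0.118) + (+0.247) = -0.419 W/m²/K.
ΔT = −F/λ = −2.71/(-0.419) = 6.47 °C.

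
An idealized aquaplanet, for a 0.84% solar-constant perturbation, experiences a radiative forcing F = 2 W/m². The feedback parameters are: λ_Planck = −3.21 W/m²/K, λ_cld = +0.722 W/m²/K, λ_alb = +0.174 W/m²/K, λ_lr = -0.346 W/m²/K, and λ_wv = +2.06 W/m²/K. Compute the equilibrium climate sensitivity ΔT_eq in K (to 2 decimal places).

3.33 K

Net feedback parameter λ = (−3.21) + (+0.722) + (+0.174) + (-0.346) + (+2.06) = -0.6 W/m²/K.
ΔT = −F/λ = −2/(-0.6) = 3.33 K.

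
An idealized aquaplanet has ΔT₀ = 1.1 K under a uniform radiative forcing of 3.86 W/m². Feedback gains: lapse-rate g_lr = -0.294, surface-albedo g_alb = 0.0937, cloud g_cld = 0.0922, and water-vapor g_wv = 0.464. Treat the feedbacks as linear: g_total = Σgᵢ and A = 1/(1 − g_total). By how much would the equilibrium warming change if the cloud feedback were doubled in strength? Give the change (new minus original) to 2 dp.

Original: g = 0.3559, ΔT = 1.1/(1−0.3559) = 1.7078 K.
With doubled cloud: g' = 0.4481, ΔT' = 1.1/(1−0.4481) = 1.9931 K.
Change = 1.9931 − 1.7078 = 0.29 K.

0.29 K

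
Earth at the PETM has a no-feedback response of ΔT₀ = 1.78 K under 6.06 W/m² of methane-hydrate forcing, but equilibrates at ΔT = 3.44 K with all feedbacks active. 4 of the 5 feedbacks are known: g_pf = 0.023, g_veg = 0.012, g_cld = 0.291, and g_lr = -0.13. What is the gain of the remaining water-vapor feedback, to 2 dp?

0.29

Amplification A = ΔT/ΔT₀ = 3.44/1.78 = 1.933.
Total gain g = 1 − 1/A = 1 − 1/1.933 = 0.4827.
Known gains sum to 0.023 + 0.012 + 0.291 − 0.13 = 0.196.
g_wv = 0.4827 − 0.196 = 0.29.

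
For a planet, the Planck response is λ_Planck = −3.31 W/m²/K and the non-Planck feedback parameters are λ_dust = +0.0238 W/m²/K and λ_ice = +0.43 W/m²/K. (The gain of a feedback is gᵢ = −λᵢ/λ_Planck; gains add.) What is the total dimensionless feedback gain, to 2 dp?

0.14

Convert to gains: g_dust = 0.0238/3.31 = 0.00719; g_ice = 0.43/3.31 = 0.1299.
Total gain g = 0.13709.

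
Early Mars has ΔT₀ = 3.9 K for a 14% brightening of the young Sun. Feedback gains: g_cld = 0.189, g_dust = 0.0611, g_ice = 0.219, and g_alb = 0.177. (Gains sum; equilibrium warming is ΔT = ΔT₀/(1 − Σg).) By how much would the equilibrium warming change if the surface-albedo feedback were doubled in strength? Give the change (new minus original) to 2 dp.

Original: g = 0.6461, ΔT = 3.9/(1−0.6461) = 11.0201 K.
With doubled surface-albedo: g' = 0.8231, ΔT' = 3.9/(1−0.8231) = 22.0464 K.
Change = 22.0464 − 11.0201 = 11.03 K.

11.03 K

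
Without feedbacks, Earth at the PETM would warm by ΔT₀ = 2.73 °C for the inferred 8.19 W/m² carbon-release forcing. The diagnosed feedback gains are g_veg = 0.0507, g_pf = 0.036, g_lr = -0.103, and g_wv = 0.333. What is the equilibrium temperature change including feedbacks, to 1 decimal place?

4.0 °C

Total gain g = 0.0507 + 0.036 − 0.103 + 0.333 = 0.3167.
Amplification A = 1/(1 − 0.3167) = 1.463.
ΔT = 2.73 × 1.463 = 4.0 °C.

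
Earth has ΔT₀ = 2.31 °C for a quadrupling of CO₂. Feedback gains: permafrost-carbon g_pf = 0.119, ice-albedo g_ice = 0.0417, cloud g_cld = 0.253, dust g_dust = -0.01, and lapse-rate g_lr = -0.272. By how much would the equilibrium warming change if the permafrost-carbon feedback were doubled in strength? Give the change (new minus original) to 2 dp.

0.42 °C

Original: g = 0.1317, ΔT = 2.31/(1−0.1317) = 2.6604 °C.
With doubled permafrost-carbon: g' = 0.2507, ΔT' = 2.31/(1−0.2507) = 3.0829 °C.
Change = 3.0829 − 2.6604 = 0.42 °C.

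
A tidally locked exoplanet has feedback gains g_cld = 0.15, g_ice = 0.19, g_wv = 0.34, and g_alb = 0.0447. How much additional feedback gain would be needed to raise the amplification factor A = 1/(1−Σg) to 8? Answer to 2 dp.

Current total gain = 0.7247.
Target gain for A = 8: g* = 1 − 1/8 = 0.875.
Additional gain needed = 0.875 − 0.7247 = 0.15.

0.15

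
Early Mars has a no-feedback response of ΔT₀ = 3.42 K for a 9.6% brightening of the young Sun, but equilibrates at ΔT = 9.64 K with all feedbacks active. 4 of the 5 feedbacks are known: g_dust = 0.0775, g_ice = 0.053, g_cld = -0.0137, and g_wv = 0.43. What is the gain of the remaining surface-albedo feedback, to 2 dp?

0.10

Amplification A = ΔT/ΔT₀ = 9.64/3.42 = 2.819.
Total gain g = 1 − 1/A = 1 − 1/2.819 = 0.6453.
Known gains sum to 0.0775 + 0.053 − 0.0137 + 0.43 = 0.5468.
g_alb = 0.6453 − 0.5468 = 0.10.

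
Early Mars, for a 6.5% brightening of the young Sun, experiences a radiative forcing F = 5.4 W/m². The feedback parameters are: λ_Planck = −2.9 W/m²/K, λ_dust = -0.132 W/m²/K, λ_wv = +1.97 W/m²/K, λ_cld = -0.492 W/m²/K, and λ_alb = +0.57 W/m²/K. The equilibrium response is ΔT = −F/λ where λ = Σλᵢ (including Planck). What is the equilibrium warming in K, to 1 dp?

Net feedback parameter λ = (−2.9) + (-0.132) + (+1.97) + (-0.492) + (+0.57) = -0.984 W/m²/K.
ΔT = −F/λ = −5.4/(-0.984) = 5.5 K.

5.5 K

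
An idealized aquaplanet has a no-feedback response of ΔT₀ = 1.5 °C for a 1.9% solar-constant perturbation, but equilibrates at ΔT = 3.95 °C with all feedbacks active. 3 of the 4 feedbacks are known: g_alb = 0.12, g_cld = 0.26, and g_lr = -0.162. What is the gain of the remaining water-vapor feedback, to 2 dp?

Amplification A = ΔT/ΔT₀ = 3.95/1.5 = 2.633.
Total gain g = 1 − 1/A = 1 − 1/2.633 = 0.6202.
Known gains sum to 0.12 + 0.26 − 0.162 = 0.218.
g_wv = 0.6202 − 0.218 = 0.40.

0.40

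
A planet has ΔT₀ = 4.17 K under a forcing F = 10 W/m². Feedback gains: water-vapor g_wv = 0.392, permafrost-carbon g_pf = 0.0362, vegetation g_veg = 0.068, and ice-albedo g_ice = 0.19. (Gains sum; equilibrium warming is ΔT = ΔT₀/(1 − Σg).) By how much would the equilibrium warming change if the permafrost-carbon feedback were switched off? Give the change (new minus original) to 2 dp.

Original: g = 0.6862, ΔT = 4.17/(1−0.6862) = 13.2887 K.
Without permafrost-carbon: g' = 0.65, ΔT' = 4.17/(1−0.65) = 11.9143 K.
Change = 11.9143 − 13.2887 = -1.37 K.

-1.37 K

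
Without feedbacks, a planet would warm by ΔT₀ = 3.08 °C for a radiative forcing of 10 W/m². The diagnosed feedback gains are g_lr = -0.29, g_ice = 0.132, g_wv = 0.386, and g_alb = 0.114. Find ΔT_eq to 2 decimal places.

4.68 °C

Total gain g = -0.29 + 0.132 + 0.386 + 0.114 = 0.342.
Amplification A = 1/(1 − 0.342) = 1.52.
ΔT = 3.08 × 1.52 = 4.68 °C.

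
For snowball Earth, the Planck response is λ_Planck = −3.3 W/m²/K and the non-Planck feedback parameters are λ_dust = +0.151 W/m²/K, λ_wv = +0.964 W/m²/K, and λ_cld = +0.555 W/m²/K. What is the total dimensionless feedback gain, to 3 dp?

Convert to gains: g_dust = 0.151/3.3 = 0.04576; g_wv = 0.964/3.3 = 0.2921; g_cld = 0.555/3.3 = 0.1682.
Total gain g = 0.50606.

0.506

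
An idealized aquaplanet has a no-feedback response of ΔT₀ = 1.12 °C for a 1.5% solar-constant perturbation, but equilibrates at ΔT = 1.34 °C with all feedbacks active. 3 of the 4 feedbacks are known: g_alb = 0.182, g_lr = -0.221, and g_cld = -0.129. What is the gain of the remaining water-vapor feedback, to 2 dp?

0.33

Amplification A = ΔT/ΔT₀ = 1.34/1.12 = 1.196.
Total gain g = 1 − 1/A = 1 − 1/1.196 = 0.1639.
Known gains sum to 0.182 − 0.221 − 0.129 = -0.168.
g_wv = 0.1639 + 0.168 = 0.33.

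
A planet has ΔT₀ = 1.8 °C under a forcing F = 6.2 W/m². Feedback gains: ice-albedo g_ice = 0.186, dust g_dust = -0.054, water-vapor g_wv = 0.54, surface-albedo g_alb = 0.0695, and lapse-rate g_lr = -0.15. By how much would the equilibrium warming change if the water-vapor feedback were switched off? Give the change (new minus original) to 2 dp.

Original: g = 0.5915, ΔT = 1.8/(1−0.5915) = 4.4064 °C.
Without water-vapor: g' = 0.0515, ΔT' = 1.8/(1−0.0515) = 1.8977 °C.
Change = 1.8977 − 4.4064 = -2.51 °C.

-2.51 °C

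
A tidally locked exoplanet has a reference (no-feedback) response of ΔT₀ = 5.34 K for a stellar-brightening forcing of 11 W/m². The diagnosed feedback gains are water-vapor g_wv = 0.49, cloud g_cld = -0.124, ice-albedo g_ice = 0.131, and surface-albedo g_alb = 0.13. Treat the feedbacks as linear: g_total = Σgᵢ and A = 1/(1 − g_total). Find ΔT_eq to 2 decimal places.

Total gain g = 0.49 − 0.124 + 0.131 + 0.13 = 0.627.
Amplification A = 1/(1 − 0.627) = 2.681.
ΔT = 5.34 × 2.681 = 14.32 K.

14.32 K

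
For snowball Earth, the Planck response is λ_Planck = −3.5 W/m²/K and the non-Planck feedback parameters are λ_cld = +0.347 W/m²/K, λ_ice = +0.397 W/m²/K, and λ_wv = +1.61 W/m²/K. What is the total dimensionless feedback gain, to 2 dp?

Convert to gains: g_cld = 0.347/3.5 = 0.09914; g_ice = 0.397/3.5 = 0.1134; g_wv = 1.61/3.5 = 0.46.
Total gain g = 0.67254.

0.67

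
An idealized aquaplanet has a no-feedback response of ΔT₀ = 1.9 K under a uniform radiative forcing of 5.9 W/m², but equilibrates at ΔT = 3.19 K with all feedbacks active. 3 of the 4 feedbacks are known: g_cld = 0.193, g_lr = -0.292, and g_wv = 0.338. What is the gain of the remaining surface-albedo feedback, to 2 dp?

0.17

Amplification A = ΔT/ΔT₀ = 3.19/1.9 = 1.679.
Total gain g = 1 − 1/A = 1 − 1/1.679 = 0.4044.
Known gains sum to 0.193 − 0.292 + 0.338 = 0.239.
g_alb = 0.4044 − 0.239 = 0.17.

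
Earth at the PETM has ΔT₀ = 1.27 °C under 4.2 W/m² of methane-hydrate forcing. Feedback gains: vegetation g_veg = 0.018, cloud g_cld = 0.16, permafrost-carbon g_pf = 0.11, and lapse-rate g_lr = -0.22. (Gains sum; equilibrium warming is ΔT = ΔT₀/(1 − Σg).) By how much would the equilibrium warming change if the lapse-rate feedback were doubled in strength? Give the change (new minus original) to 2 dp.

Original: g = 0.068, ΔT = 1.27/(1−0.068) = 1.3627 °C.
With doubled lapse-rate: g' = -0.152, ΔT' = 1.27/(1+0.152) = 1.1024 °C.
Change = 1.1024 − 1.3627 = -0.26 °C.

-0.26 °C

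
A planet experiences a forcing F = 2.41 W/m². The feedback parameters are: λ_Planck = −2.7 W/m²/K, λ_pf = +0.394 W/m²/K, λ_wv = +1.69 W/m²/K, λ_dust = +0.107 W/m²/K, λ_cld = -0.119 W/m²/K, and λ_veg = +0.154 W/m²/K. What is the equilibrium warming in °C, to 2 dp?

5.08 °C

Net feedback parameter λ = (−2.7) + (+0.394) + (+1.69) + (+0.107) + (-0.119) + (+0.154) = -0.474 W/m²/K.
ΔT = −F/λ = −2.41/(-0.474) = 5.08 °C.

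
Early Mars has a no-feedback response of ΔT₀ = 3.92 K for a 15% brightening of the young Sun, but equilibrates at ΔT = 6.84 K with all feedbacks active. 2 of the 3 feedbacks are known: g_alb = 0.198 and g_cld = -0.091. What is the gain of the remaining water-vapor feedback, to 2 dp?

0.32

Amplification A = ΔT/ΔT₀ = 6.84/3.92 = 1.745.
Total gain g = 1 − 1/A = 1 − 1/1.745 = 0.4269.
Known gains sum to 0.198 − 0.091 = 0.107.
g_wv = 0.4269 − 0.107 = 0.32.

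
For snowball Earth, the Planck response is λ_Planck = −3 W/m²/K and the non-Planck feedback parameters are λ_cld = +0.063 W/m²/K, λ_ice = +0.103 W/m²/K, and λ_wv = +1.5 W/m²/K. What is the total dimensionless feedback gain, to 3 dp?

0.555

Convert to gains: g_cld = 0.063/3 = 0.021; g_ice = 0.103/3 = 0.03433; g_wv = 1.5/3 = 0.5.
Total gain g = 0.55533.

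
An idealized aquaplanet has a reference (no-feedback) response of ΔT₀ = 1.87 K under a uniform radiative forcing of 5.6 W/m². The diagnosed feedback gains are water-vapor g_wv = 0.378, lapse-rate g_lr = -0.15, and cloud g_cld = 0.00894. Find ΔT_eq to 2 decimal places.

2.45 K

Total gain g = 0.378 − 0.15 + 0.00894 = 0.23694.
Amplification A = 1/(1 − 0.23694) = 1.311.
ΔT = 1.87 × 1.311 = 2.45 K.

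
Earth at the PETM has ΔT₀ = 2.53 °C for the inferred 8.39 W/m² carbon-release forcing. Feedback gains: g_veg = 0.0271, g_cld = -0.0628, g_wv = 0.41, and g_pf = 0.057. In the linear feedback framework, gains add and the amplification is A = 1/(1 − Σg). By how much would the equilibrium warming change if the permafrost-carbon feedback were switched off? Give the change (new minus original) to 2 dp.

-0.41 °C

Original: g = 0.4313, ΔT = 2.53/(1−0.4313) = 4.4487 °C.
Without permafrost-carbon: g' = 0.3743, ΔT' = 2.53/(1−0.3743) = 4.0435 °C.
Change = 4.0435 − 4.4487 = -0.41 °C.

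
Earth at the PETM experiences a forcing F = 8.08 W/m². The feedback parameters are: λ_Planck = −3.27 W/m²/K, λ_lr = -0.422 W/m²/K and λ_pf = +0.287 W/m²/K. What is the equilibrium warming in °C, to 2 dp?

2.37 °C

Net feedback parameter λ = (−3.27) + (-0.422) + (+0.287) = -3.405 W/m²/K.
ΔT = −F/λ = −8.08/(-3.405) = 2.37 °C.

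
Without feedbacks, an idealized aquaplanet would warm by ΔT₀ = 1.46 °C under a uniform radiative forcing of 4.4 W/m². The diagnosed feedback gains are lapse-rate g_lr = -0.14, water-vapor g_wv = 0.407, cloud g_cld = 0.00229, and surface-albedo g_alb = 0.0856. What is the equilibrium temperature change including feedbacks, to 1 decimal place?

2.3 °C

Total gain g = -0.14 + 0.407 + 0.00229 + 0.0856 = 0.35489.
Amplification A = 1/(1 − 0.35489) = 1.55.
ΔT = 1.46 × 1.55 = 2.3 °C.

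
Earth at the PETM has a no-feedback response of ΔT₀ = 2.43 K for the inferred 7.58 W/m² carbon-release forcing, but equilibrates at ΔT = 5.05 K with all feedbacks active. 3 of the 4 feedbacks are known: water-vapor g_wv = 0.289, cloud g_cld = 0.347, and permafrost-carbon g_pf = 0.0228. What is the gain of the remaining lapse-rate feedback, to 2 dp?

-0.14

Amplification A = ΔT/ΔT₀ = 5.05/2.43 = 2.078.
Total gain g = 1 − 1/A = 1 − 1/2.078 = 0.5188.
Known gains sum to 0.289 + 0.347 + 0.0228 = 0.6588.
g_lr = 0.5188 − 0.6588 = -0.14.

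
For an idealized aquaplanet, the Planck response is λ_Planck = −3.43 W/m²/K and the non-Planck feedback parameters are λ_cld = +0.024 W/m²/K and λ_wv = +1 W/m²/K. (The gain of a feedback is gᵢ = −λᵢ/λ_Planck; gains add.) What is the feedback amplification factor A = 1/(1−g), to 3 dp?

1.426

Convert to gains: g_cld = 0.024/3.43 = 0.006997; g_wv = 1/3.43 = 0.2915.
Total gain g = 0.298497.
A = 1/(1 − 0.298497) = 1.426.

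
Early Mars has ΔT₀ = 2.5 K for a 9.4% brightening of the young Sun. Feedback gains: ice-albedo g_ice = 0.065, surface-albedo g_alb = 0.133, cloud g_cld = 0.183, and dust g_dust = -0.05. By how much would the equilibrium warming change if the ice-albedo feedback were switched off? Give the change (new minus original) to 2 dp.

Original: g = 0.331, ΔT = 2.5/(1−0.331) = 3.7369 K.
Without ice-albedo: g' = 0.266, ΔT' = 2.5/(1−0.266) = 3.4060 K.
Change = 3.4060 − 3.7369 = -0.33 K.

-0.33 K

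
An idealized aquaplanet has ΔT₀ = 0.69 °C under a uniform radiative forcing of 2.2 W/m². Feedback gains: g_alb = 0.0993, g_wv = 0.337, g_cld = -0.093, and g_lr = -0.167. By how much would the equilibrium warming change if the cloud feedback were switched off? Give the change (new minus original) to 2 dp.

Original: g = 0.1763, ΔT = 0.69/(1−0.1763) = 0.8377 °C.
Without cloud: g' = 0.2693, ΔT' = 0.69/(1−0.2693) = 0.9443 °C.
Change = 0.9443 − 0.8377 = 0.11 °C.

0.11 °C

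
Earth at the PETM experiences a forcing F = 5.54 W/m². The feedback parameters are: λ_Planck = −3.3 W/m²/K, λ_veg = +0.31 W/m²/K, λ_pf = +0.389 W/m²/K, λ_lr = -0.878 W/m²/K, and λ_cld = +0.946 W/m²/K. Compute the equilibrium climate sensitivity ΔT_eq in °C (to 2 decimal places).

2.19 °C

Net feedback parameter λ = (−3.3) + (+0.31) + (+0.389) + (-0.878) + (+0.946) = -2.533 W/m²/K.
ΔT = −F/λ = −5.54/(-2.533) = 2.19 °C.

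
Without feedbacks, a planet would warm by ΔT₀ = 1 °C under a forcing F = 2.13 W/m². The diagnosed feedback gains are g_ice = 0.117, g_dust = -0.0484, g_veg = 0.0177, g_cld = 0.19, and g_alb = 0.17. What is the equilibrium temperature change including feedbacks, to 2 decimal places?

1.81 °C

Total gain g = 0.117 − 0.0484 + 0.0177 + 0.19 + 0.17 = 0.4463.
Amplification A = 1/(1 − 0.4463) = 1.806.
ΔT = 1 × 1.806 = 1.81 °C.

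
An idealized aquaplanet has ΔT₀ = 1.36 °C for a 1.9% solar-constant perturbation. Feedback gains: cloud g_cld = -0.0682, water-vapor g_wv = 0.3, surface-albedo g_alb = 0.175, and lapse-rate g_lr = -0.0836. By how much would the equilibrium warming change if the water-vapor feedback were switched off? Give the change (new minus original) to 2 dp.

Original: g = 0.3232, ΔT = 1.36/(1−0.3232) = 2.0095 °C.
Without water-vapor: g' = 0.0232, ΔT' = 1.36/(1−0.0232) = 1.3923 °C.
Change = 1.3923 − 2.0095 = -0.62 °C.

-0.62 °C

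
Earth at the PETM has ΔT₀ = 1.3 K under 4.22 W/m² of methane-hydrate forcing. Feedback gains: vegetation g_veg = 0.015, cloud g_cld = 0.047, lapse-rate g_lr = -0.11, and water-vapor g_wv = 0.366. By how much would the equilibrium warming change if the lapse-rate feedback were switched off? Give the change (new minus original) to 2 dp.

Original: g = 0.318, ΔT = 1.3/(1−0.318) = 1.9062 K.
Without lapse-rate: g' = 0.428, ΔT' = 1.3/(1−0.428) = 2.2727 K.
Change = 2.2727 − 1.9062 = 0.37 K.

0.37 K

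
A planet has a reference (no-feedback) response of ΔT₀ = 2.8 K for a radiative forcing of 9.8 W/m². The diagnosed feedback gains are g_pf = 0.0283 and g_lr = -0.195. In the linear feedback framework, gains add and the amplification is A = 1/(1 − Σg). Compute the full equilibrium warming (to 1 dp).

Total gain g = 0.0283 − 0.195 = -0.1667.
Amplification A = 1/(1 + 0.1667) = 0.8571.
ΔT = 2.8 × 0.8571 = 2.4 K.

2.4 K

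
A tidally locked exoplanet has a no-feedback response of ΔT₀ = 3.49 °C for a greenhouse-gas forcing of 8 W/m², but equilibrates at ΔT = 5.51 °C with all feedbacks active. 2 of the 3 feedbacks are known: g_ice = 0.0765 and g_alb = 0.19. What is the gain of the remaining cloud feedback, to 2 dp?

0.10

Amplification A = ΔT/ΔT₀ = 5.51/3.49 = 1.579.
Total gain g = 1 − 1/A = 1 − 1/1.579 = 0.3667.
Known gains sum to 0.0765 + 0.19 = 0.2665.
g_cld = 0.3667 − 0.2665 = 0.10.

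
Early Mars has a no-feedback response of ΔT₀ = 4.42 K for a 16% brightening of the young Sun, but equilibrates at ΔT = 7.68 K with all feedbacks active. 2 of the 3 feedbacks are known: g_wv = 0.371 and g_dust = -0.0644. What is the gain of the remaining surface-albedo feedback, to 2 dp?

0.12

Amplification A = ΔT/ΔT₀ = 7.68/4.42 = 1.738.
Total gain g = 1 − 1/A = 1 − 1/1.738 = 0.4246.
Known gains sum to 0.371 − 0.0644 = 0.3066.
g_alb = 0.4246 − 0.3066 = 0.12.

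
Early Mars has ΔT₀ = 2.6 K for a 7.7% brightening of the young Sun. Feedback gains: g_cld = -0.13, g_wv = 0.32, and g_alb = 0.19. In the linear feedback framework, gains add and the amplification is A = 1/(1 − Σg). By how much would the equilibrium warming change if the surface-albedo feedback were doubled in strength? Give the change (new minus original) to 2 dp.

Original: g = 0.38, ΔT = 2.6/(1−0.38) = 4.1935 K.
With doubled surface-albedo: g' = 0.57, ΔT' = 2.6/(1−0.57) = 6.0465 K.
Change = 6.0465 − 4.1935 = 1.85 K.

1.85 K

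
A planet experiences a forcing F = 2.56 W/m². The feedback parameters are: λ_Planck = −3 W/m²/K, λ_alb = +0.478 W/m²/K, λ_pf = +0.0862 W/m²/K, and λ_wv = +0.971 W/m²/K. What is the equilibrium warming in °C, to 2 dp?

Net feedback parameter λ = (−3) + (+0.478) + (+0.0862) + (+0.971) = -1.4648 W/m²/K.
ΔT = −F/λ = −2.56/(-1.4648) = 1.75 °C.

1.75 °C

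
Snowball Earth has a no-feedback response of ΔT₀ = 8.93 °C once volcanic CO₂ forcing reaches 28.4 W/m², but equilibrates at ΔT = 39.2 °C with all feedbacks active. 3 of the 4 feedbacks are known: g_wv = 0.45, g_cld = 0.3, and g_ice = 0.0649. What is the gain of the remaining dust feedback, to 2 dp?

-0.04

Amplification A = ΔT/ΔT₀ = 39.2/8.93 = 4.39.
Total gain g = 1 − 1/A = 1 − 1/4.39 = 0.7722.
Known gains sum to 0.45 + 0.3 + 0.0649 = 0.8149.
g_dust = 0.7722 − 0.8149 = -0.04.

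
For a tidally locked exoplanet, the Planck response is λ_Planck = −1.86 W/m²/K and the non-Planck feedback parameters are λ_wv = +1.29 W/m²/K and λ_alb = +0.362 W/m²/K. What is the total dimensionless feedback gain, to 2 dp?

0.89

Convert to gains: g_wv = 1.29/1.86 = 0.6935; g_alb = 0.362/1.86 = 0.1946.
Total gain g = 0.8881.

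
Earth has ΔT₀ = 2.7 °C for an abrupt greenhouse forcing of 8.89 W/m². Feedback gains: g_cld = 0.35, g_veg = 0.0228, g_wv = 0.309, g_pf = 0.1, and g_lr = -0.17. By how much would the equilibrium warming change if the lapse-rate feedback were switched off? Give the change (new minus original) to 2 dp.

5.42 °C

Original: g = 0.6118, ΔT = 2.7/(1−0.6118) = 6.9552 °C.
Without lapse-rate: g' = 0.7818, ΔT' = 2.7/(1−0.7818) = 12.3740 °C.
Change = 12.3740 − 6.9552 = 5.42 °C.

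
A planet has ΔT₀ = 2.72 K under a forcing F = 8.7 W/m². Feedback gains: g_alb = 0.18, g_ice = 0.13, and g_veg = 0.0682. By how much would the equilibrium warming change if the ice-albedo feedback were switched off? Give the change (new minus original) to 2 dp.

Original: g = 0.3782, ΔT = 2.72/(1−0.3782) = 4.3744 K.
Without ice-albedo: g' = 0.2482, ΔT' = 2.72/(1−0.2482) = 3.6180 K.
Change = 3.6180 − 4.3744 = -0.76 K.

-0.76 K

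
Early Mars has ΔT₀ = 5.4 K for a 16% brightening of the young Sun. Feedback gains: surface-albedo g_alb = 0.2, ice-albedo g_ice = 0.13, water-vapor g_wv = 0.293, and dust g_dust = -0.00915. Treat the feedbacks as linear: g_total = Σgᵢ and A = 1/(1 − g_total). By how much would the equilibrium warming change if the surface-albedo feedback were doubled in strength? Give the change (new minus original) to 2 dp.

Original: g = 0.61385, ΔT = 5.4/(1−0.61385) = 13.9842 K.
With doubled surface-albedo: g' = 0.81385, ΔT' = 5.4/(1−0.81385) = 29.0089 K.
Change = 29.0089 − 13.9842 = 15.02 K.

15.02 K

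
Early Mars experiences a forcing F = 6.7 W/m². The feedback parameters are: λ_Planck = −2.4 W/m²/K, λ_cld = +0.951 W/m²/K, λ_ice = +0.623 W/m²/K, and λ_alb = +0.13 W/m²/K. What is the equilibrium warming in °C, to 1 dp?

9.6 °C

Net feedback parameter λ = (−2.4) + (+0.951) + (+0.623) + (+0.13) = -0.696 W/m²/K.
ΔT = −F/λ = −6.7/(-0.696) = 9.6 °C.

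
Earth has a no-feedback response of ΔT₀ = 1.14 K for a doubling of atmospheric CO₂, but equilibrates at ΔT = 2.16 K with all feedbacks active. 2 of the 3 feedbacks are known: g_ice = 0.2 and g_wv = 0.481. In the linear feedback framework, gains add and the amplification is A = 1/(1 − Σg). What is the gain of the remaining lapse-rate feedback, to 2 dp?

-0.21

Amplification A = ΔT/ΔT₀ = 2.16/1.14 = 1.895.
Total gain g = 1 − 1/A = 1 − 1/1.895 = 0.4723.
Known gains sum to 0.2 + 0.481 = 0.681.
g_lr = 0.4723 − 0.681 = -0.21.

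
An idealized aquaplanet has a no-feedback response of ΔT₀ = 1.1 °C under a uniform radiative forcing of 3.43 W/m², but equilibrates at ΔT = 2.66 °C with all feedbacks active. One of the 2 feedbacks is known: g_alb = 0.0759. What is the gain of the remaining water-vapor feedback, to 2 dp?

0.51

Amplification A = ΔT/ΔT₀ = 2.66/1.1 = 2.418.
Total gain g = 1 − 1/A = 1 − 1/2.418 = 0.5864.
The known gain is 0.0759.
g_wv = 0.5864 − 0.0759 = 0.51.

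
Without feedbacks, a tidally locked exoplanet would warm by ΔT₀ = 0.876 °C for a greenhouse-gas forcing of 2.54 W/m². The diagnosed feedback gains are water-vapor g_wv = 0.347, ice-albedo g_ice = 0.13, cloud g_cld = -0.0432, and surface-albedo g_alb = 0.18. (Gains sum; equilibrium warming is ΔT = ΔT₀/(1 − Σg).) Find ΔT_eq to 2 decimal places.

Total gain g = 0.347 + 0.13 − 0.0432 + 0.18 = 0.6138.
Amplification A = 1/(1 − 0.6138) = 2.589.
ΔT = 0.876 × 2.589 = 2.27 °C.

2.27 °C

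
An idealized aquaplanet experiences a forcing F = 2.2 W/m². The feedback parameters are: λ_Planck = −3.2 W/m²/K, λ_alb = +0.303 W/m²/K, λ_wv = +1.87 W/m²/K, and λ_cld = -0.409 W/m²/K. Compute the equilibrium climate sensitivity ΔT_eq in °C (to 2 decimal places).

1.53 °C

Net feedback parameter λ = (−3.2) + (+0.303) + (+1.87) + (-0.409) = -1.436 W/m²/K.
ΔT = −F/λ = −2.2/(-1.436) = 1.53 °C.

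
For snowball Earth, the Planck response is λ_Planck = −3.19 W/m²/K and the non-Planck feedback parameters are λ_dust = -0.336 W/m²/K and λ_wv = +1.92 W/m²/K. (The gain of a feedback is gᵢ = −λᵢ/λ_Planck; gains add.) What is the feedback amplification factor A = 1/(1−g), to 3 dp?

1.986

Convert to gains: g_dust = -0.336/3.19 = -0.1053; g_wv = 1.92/3.19 = 0.6019.
Total gain g = 0.4966.
A = 1/(1 − 0.4966) = 1.986.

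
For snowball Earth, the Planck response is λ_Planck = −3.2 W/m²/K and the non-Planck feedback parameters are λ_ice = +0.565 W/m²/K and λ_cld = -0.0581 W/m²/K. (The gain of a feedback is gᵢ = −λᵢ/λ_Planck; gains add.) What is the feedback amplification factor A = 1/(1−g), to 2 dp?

Convert to gains: g_ice = 0.565/3.2 = 0.1766; g_cld = -0.0581/3.2 = -0.01816.
Total gain g = 0.15844.
A = 1/(1 − 0.15844) = 1.19.

1.19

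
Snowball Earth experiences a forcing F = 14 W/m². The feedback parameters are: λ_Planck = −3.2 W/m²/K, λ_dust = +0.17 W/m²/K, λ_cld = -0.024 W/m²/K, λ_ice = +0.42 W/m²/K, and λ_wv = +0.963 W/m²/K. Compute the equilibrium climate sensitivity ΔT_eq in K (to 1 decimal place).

8.4 K

Net feedback parameter λ = (−3.2) + (+0.17) + (-0.024) + (+0.42) + (+0.963) = -1.671 W/m²/K.
ΔT = −F/λ = −14/(-1.671) = 8.4 K.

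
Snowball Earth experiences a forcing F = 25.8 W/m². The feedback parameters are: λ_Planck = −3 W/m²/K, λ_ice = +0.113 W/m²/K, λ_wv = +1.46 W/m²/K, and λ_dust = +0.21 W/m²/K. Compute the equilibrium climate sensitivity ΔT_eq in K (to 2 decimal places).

21.20 K

Net feedback parameter λ = (−3) + (+0.113) + (+1.46) + (+0.21) = -1.217 W/m²/K.
ΔT = −F/λ = −25.8/(-1.217) = 21.20 K.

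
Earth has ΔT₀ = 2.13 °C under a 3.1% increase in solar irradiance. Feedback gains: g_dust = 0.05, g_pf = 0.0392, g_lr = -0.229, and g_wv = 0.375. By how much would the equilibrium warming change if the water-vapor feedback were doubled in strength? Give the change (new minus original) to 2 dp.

Original: g = 0.2352, ΔT = 2.13/(1−0.2352) = 2.7850 °C.
With doubled water-vapor: g' = 0.6102, ΔT' = 2.13/(1−0.6102) = 5.4643 °C.
Change = 5.4643 − 2.7850 = 2.68 °C.

2.68 °C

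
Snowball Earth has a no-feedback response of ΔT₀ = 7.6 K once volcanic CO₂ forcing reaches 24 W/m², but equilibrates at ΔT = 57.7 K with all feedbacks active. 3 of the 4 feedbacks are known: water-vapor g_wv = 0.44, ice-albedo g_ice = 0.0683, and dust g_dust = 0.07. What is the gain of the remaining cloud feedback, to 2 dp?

0.29

Amplification A = ΔT/ΔT₀ = 57.7/7.6 = 7.592.
Total gain g = 1 − 1/A = 1 − 1/7.592 = 0.8683.
Known gains sum to 0.44 + 0.0683 + 0.07 = 0.5783.
g_cld = 0.8683 − 0.5783 = 0.29.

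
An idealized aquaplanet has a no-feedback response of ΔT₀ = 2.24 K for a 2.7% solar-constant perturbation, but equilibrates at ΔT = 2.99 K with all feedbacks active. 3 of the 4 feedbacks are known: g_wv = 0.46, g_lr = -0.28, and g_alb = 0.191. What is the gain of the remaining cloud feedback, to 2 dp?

-0.12

Amplification A = ΔT/ΔT₀ = 2.99/2.24 = 1.335.
Total gain g = 1 − 1/A = 1 − 1/1.335 = 0.2509.
Known gains sum to 0.46 − 0.28 + 0.191 = 0.371.
g_cld = 0.2509 − 0.371 = -0.12.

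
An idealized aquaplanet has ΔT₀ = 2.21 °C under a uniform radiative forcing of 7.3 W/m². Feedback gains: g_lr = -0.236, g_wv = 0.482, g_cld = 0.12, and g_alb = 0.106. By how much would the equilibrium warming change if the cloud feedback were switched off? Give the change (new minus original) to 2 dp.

Original: g = 0.472, ΔT = 2.21/(1−0.472) = 4.1856 °C.
Without cloud: g' = 0.352, ΔT' = 2.21/(1−0.352) = 3.4105 °C.
Change = 3.4105 − 4.1856 = -0.78 °C.

-0.78 °C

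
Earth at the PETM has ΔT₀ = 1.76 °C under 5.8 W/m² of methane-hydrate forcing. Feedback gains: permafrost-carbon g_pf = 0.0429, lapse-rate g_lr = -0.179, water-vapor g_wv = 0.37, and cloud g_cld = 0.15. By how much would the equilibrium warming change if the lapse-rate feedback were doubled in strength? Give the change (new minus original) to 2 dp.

Original: g = 0.3839, ΔT = 1.76/(1−0.3839) = 2.8567 °C.
With doubled lapse-rate: g' = 0.2049, ΔT' = 1.76/(1−0.2049) = 2.2136 °C.
Change = 2.2136 − 2.8567 = -0.64 °C.

-0.64 °C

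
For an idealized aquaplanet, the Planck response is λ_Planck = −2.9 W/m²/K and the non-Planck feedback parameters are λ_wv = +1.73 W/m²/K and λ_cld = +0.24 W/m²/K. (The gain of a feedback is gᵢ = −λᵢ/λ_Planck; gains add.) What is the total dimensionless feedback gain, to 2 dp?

Convert to gains: g_wv = 1.73/2.9 = 0.5966; g_cld = 0.24/2.9 = 0.08276.
Total gain g = 0.67936.

0.68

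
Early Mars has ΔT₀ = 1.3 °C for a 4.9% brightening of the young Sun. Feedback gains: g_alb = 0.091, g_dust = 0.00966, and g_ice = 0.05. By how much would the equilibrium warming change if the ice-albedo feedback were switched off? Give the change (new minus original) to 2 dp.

Original: g = 0.15066, ΔT = 1.3/(1−0.15066) = 1.5306 °C.
Without ice-albedo: g' = 0.10066, ΔT' = 1.3/(1−0.10066) = 1.4455 °C.
Change = 1.4455 − 1.5306 = -0.09 °C.

-0.09 °C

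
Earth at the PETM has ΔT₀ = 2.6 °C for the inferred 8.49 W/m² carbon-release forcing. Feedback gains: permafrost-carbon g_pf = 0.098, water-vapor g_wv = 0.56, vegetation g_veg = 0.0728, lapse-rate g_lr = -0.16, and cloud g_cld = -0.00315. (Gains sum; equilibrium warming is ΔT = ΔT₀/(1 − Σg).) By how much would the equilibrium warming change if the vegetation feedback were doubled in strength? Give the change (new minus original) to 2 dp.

1.22 °C

Original: g = 0.56765, ΔT = 2.6/(1−0.56765) = 6.0136 °C.
With doubled vegetation: g' = 0.64045, ΔT' = 2.6/(1−0.64045) = 7.2313 °C.
Change = 7.2313 − 6.0136 = 1.22 °C.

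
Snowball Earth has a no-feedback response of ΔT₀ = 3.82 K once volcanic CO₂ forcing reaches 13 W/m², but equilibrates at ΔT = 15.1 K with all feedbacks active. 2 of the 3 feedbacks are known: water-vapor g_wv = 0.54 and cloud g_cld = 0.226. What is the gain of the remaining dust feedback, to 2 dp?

Amplification A = ΔT/ΔT₀ = 15.1/3.82 = 3.953.
Total gain g = 1 − 1/A = 1 − 1/3.953 = 0.747.
Known gains sum to 0.54 + 0.226 = 0.766.
g_dust = 0.747 − 0.766 = -0.02.

-0.02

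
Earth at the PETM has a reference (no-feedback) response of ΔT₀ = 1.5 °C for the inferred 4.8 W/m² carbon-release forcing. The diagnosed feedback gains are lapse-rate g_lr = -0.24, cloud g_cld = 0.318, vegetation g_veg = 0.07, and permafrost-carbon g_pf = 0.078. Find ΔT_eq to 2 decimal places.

Total gain g = -0.24 + 0.318 + 0.07 + 0.078 = 0.226.
Amplification A = 1/(1 − 0.226) = 1.292.
ΔT = 1.5 × 1.292 = 1.94 °C.

1.94 °C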